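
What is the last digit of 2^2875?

Last digits of 2^n: 2, 4, 8, 6 (period 4).
2875 mod 4 = 3, so the last digit matches 2^3 = 8.

8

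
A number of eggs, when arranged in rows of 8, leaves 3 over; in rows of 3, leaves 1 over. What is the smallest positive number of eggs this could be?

x ≡ 1 (mod 3) gives x ∈ {1, 4, 7, 10, 13, 16, 19}.
The first of these with x mod 8 = 3 is 19.

19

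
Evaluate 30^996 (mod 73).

By repeated squaring mod 73: 30^1≡30, 30^2≡24, 30^4≡65, 30^8≡64, 30^16≡8, 30^32≡64, 30^64≡8, 30^128≡64, 30^256≡8, 30^512≡64.
Since 996 = 4 + 32 + 64 + 128 + 256 + 512 in binary, 30^996 ≡ 65·64·8·64·8·64 ≡ 72 (mod 73).

72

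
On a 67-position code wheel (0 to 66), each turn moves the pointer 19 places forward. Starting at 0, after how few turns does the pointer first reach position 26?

The inverse of 19 mod 67 is 60 (since 19·60 = 1140 ≡ 1).
Multiplying both sides by 60: x ≡ 60·26 = 1560 ≡ 19 (mod 67).

19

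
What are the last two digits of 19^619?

79

Successive squares of 19 mod 100: 19^1≡19, 19^2≡61, 19^4≡21, 19^8≡41, 19^16≡81, 19^32≡61, 19^64≡21, 19^128≡41, 19^256≡81, 19^512≡61.
Since 619 = 1 + 2 + 8 + 32 + 64 + 512 in binary, 19^619 ≡ 19·61·41·61·21·61 ≡ 79 (mod 100).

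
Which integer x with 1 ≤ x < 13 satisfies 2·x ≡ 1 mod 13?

2·7 = 14 = 1·13 + 1, so 2⁻¹ ≡ 7 (mod 13).

7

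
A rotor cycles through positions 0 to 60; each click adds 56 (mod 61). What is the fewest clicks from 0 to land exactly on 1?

61 = 1·56 + 5
56 = 11·5 + 1
5 = 5·1 + 0
Back-substituting gives 56·12 ≡ 1 (mod 61).

12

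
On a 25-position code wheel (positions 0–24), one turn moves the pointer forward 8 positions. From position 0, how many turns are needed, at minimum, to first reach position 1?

22

8·22 = 176 = 7·25 + 1, so 8⁻¹ ≡ 22 (mod 25).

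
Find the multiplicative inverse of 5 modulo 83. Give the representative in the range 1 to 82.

83 = 16·5 + 3
5 = 1·3 + 2
3 = 1·2 + 1
2 = 2·1 + 0
Back-substituting gives 5·50 ≡ 1 (mod 83).

50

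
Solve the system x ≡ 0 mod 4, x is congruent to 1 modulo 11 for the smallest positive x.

12

Since 11·3 ≡ 1 (mod 4), take x = 1 + 11·((0−1)·3 mod 4) = 1 + 11·1 = 12.
Check: 12 mod 4 = 0, 12 mod 11 = 1.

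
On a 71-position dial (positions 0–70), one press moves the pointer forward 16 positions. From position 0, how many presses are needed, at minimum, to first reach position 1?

40

16·40 = 640 = 9·71 + 1, so 16⁻¹ ≡ 40 (mod 71).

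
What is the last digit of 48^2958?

4

The units digit of 48^n cycles with period 4: 8, 4, 2, 6, …
2958 mod 4 = 2, so the last digit matches 8^2 = 4.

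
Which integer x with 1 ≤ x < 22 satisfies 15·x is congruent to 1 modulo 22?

15·3 = 45 = 2·22 + 1, so 15⁻¹ ≡ 3 (mod 22).

3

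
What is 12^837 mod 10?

Last digits of 2^n: 2, 4, 8, 6 (period 4).
837 mod 4 = 1, so the last digit matches 2^1 = 2.

2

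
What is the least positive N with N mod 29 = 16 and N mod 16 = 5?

277

x ≡ 5 (mod 16) gives x ∈ {5, 21, 37, 53, 69, 85, 101, 117, …}.
The first of these with x mod 29 = 16 is 277.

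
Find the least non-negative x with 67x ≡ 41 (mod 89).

75

67⁻¹ ≡ 4 (mod 89) because 67·4 = 268 = 3·89 + 1.
So x ≡ 4·41 = 164 ≡ 75 (mod 89).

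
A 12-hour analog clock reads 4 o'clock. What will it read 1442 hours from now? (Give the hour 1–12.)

6

Dividing 1442 by 12 gives quotient 120 and remainder 2.
4 + 2 → 6 on a 12-hour dial.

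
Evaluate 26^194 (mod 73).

48

Successive squares of 26 mod 73: 26^1≡26, 26^2≡19, 26^4≡69, 26^8≡16, 26^16≡37, 26^32≡55, 26^64≡32, 26^128≡2.
Since 194 = 2 + 64 + 128 in binary, 26^194 ≡ 19·32·2 ≡ 48 (mod 73).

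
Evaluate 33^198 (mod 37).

1

Square-and-reduce mod 37: 33^1≡33, 33^2≡16, 33^4≡34, 33^8≡9, 33^16≡7, 33^32≡12, 33^64≡33, 33^128≡16.
198 = 2 + 4 + 64 + 128, so 33^198 ≡ 16·34·33·16 ≡ 1 (mod 37).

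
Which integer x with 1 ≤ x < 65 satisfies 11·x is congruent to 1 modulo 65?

6

65 = 5·11 + 10
11 = 1·10 + 1
10 = 10·1 + 0
Back-substituting gives 11·6 ≡ 1 (mod 65).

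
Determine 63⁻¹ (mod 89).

65

89 = 1·63 + 26
63 = 2·26 + 11
26 = 2·11 + 4
11 = 2·4 + 3
4 = 1·3 + 1
3 = 3·1 + 0
Back-substituting gives 63·65 ≡ 1 (mod 89).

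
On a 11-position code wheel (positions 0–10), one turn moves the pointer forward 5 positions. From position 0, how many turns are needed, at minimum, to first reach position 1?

11 = 2·5 + 1
5 = 5·1 + 0
Back-substituting gives 5·9 ≡ 1 (mod 11).

9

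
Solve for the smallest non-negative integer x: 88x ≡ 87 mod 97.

88⁻¹ ≡ 43 (mod 97) because 88·43 = 3784 = 39·97 + 1.
Multiplying both sides by 43: x ≡ 43·87 = 3741 ≡ 55 (mod 97).

55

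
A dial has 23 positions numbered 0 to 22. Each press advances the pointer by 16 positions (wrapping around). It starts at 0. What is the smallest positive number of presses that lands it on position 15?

11

The inverse of 16 mod 23 is 13 (since 16·13 = 208 ≡ 1).
Multiplying both sides by 13: x ≡ 13·15 = 195 ≡ 11 (mod 23).
Check: 16·11 = 176 = 7·23 + 15.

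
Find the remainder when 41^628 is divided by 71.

37

By repeated squaring mod 71: 41^1≡41, 41^2≡48, 41^4≡32, 41^8≡30, 41^16≡48, 41^32≡32, 41^64≡30, 41^128≡48, 41^256≡32, 41^512≡30.
Since 628 = 4 + 16 + 32 + 64 + 512 in binary, 41^628 ≡ 32·48·32·30·30 ≡ 37 (mod 71).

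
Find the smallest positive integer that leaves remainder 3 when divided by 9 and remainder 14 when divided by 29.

246

Since 29·5 ≡ 1 (mod 9), take x = 14 + 29·((3−14)·5 mod 9) = 14 + 29·8 = 246.
Check: 246 mod 9 = 3, 246 mod 29 = 14.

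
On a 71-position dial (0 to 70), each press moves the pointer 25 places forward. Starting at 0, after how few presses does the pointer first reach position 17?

25⁻¹ ≡ 54 (mod 71) because 25·54 = 1350 = 19·71 + 1.
Multiplying both sides by 54: x ≡ 54·17 = 918 ≡ 66 (mod 71).
Check: 25·66 = 1650 = 23·71 + 17.

66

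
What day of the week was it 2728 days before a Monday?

2728 − 389·7 = 5, so 2728 ≡ 5 (mod 7).
Monday − 5 days → Wednesday.

Wednesday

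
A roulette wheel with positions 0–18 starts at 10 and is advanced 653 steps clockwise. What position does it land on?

17

653 = 34·19 + 7, so 653 mod 19 = 7.
(10 + 7) mod 19 = 17.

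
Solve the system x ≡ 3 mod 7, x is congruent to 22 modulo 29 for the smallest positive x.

80

x ≡ 3 (mod 7) gives x ∈ {3, 10, 17, 24, 31, 38, 45, 52, …}.
The first of these with x mod 29 = 22 is 80.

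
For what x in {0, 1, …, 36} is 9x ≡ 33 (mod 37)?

9⁻¹ ≡ 33 (mod 37) because 9·33 = 297 = 8·37 + 1.
So x ≡ 33·33 = 1089 ≡ 16 (mod 37).
Check: 9·16 = 144 = 3·37 + 33.

16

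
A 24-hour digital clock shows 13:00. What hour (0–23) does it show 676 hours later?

676 mod 24 = 4 (since 28·24 = 672).
(13 + 4) mod 24 = 17.

17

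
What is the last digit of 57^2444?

Last digits of 7^n: 7, 9, 3, 1 (period 4).
2444 mod 4 = 0, so the last digit matches 7^4 = 1.

1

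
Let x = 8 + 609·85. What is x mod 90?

23

609·85 = 51765.
51765 = 575·90 + 15, so 51765 mod 90 = 15.
(8 + 15) mod 90 = 23.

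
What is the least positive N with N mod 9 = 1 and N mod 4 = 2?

x ≡ 2 (mod 4) gives x ∈ {2, 6, 10}.
The first of these with x mod 9 = 1 is 10.

10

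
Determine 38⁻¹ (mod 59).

59 = 1·38 + 21
38 = 1·21 + 17
21 = 1·17 + 4
17 = 4·4 + 1
4 = 4·1 + 0
Back-substituting gives 38·14 ≡ 1 (mod 59).

14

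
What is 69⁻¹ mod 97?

97 = 1·69 + 28
69 = 2·28 + 13
28 = 2·13 + 2
13 = 6·2 + 1
2 = 2·1 + 0
Back-substituting gives 69·45 ≡ 1 (mod 97).

45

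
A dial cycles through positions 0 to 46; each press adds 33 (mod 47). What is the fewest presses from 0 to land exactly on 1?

10

33·10 = 330 = 7·47 + 1, so 33⁻¹ ≡ 10 (mod 47).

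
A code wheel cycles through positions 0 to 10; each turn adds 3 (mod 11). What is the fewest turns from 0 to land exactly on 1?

3·4 = 12 = 1·11 + 1, so 3⁻¹ ≡ 4 (mod 11).

4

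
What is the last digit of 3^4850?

Last digits of 3^n: 3, 9, 7, 1 (period 4).
4850 leaves remainder 2 on division by 4, so 3^4850 ends in 9.

9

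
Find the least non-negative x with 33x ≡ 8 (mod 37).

35

The inverse of 33 mod 37 is 9 (since 33·9 = 297 ≡ 1).
Multiplying both sides by 9: x ≡ 9·8 = 72 ≡ 35 (mod 37).
Check: 33·35 = 1155 = 31·37 + 8.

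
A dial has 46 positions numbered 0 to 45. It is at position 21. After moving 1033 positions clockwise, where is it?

1033 = 22·46 + 21, so 1033 mod 46 = 21.
(21 + 21) mod 46 = 42.

42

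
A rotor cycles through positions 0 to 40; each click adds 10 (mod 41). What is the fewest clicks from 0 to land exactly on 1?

37

10·37 = 370 = 9·41 + 1, so 10⁻¹ ≡ 37 (mod 41).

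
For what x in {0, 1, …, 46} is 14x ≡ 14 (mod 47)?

14⁻¹ ≡ 37 (mod 47) because 14·37 = 518 = 11·47 + 1.
So x ≡ 37·14 = 518 ≡ 1 (mod 47).

1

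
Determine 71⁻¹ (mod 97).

97 = 1·71 + 26
71 = 2·26 + 19
26 = 1·19 + 7
19 = 2·7 + 5
7 = 1·5 + 2
5 = 2·2 + 1
2 = 2·1 + 0
Back-substituting gives 71·41 ≡ 1 (mod 97).

41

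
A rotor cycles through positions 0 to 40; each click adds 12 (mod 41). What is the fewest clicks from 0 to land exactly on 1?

12·24 = 288 = 7·41 + 1, so 12⁻¹ ≡ 24 (mod 41).

24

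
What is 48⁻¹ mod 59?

16

48·16 = 768 = 13·59 + 1, so 48⁻¹ ≡ 16 (mod 59).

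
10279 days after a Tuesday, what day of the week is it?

10279 − 1468·7 = 3, so 10279 ≡ 3 (mod 7).
Tuesday + 3 days → Friday.

Friday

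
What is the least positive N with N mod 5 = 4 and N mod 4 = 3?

19

Since 4·4 ≡ 1 (mod 5), take x = 3 + 4·((4−3)·4 mod 5) = 3 + 4·4 = 19.
Check: 19 mod 5 = 4, 19 mod 4 = 3.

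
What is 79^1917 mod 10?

Last digits of 9^n: 9, 1 (period 2).
1917 mod 2 = 1, so the last digit matches 9^1 = 9.

9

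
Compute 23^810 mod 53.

52

By repeated squaring mod 53: 23^1≡23, 23^2≡52, 23^4≡1, 23^8≡1, 23^16≡1, 23^32≡1, 23^64≡1, 23^128≡1, 23^256≡1, 23^512≡1.
810 = 2 + 8 + 32 + 256 + 512, so 23^810 ≡ 52·1·1·1·1 ≡ 52 (mod 53).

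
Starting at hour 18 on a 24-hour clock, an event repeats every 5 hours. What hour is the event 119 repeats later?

13

119·5 = 595.
Dividing 595 by 24 gives quotient 24 and remainder 19.
(18 + 19) mod 24 = 13.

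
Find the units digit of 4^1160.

Last digits of 4^n: 4, 6 (period 2).
1160 mod 2 = 0, so the last digit matches 4^2 = 6.

6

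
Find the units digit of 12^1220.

The units digit of 12^n cycles with period 4: 2, 4, 8, 6, …
1220 leaves remainder 0 on division by 4, so 12^1220 ends in 6.

6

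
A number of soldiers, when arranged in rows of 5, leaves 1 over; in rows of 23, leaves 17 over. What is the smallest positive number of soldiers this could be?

86

x ≡ 1 (mod 5) gives x ∈ {1, 6, 11, 16, 21, 26, 31, 36, …}.
The first of these with x mod 23 = 17 is 86.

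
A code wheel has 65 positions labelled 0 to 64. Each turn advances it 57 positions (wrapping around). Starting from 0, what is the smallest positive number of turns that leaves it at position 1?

57·8 = 456 = 7·65 + 1, so 57⁻¹ ≡ 8 (mod 65).

8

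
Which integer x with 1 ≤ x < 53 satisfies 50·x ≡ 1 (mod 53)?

50·35 = 1750 = 33·53 + 1, so 50⁻¹ ≡ 35 (mod 53).

35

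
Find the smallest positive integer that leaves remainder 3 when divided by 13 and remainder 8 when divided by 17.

x ≡ 3 (mod 13) gives x ∈ {3, 16, 29, 42}.
The first of these with x mod 17 = 8 is 42.

42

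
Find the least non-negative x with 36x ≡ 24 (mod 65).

36⁻¹ ≡ 56 (mod 65) because 36·56 = 2016 = 31·65 + 1.
So x ≡ 56·24 = 1344 ≡ 44 (mod 65).

44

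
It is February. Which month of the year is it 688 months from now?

June

Dividing 688 by 12 gives quotient 57 and remainder 4.
February + 4 months → June.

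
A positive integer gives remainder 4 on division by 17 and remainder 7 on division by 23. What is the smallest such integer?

191

x ≡ 4 (mod 17) gives x ∈ {4, 21, 38, 55, 72, 89, 106, 123, …}.
The first of these with x mod 23 = 7 is 191.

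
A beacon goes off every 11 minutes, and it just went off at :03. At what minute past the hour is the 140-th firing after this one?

140·11 = 1540.
1540 = 25·60 + 40, so 1540 mod 60 = 40.
(3 + 40) mod 60 = 43.

43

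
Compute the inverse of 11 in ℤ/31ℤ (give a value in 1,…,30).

31 = 2·11 + 9
11 = 1·9 + 2
9 = 4·2 + 1
2 = 2·1 + 0
Back-substituting gives 11·17 ≡ 1 (mod 31).

17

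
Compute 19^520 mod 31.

25

Square-and-reduce mod 31: 19^1≡19, 19^2≡20, 19^4≡28, 19^8≡9, 19^16≡19, 19^32≡20, 19^64≡28, 19^128≡9, 19^256≡19, 19^512≡20.
Since 520 = 8 + 512 in binary, 19^520 ≡ 9·20 ≡ 25 (mod 31).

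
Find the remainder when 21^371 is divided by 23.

20

By repeated squaring mod 23: 21^1≡21, 21^2≡4, 21^4≡16, 21^8≡3, 21^16≡9, 21^32≡12, 21^64≡6, 21^128≡13, 21^256≡8.
371 = 1 + 2 + 16 + 32 + 64 + 256, so 21^371 ≡ 21·4·9·12·6·8 ≡ 20 (mod 23).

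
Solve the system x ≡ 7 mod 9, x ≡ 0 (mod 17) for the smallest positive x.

34

x ≡ 7 (mod 9) gives x ∈ {7, 16, 25, 34}.
The first of these with x mod 17 = 0 is 34.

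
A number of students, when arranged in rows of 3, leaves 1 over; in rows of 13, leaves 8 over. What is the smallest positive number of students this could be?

x ≡ 1 (mod 3) gives x ∈ {1, 4, 7, 10, 13, 16, 19, 22, …}.
The first of these with x mod 13 = 8 is 34.

34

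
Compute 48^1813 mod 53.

35

Square-and-reduce mod 53: 48^1≡48, 48^2≡25, 48^4≡42, 48^8≡15, 48^16≡13, 48^32≡10, 48^64≡47, 48^128≡36, 48^256≡24, 48^512≡46, 48^1024≡49.
1813 = 1 + 4 + 16 + 256 + 512 + 1024, so 48^1813 ≡ 48·42·13·24·46·49 ≡ 35 (mod 53).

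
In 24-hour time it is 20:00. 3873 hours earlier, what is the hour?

11

3873 mod 24 = 9 (since 161·24 = 3864).
(20 − 9) mod 24 = 11.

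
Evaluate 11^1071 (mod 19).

By repeated squaring mod 19: 11^1≡11, 11^2≡7, 11^4≡11, 11^8≡7, 11^16≡11, 11^32≡7, 11^64≡11, 11^128≡7, 11^256≡11, 11^512≡7, 11^1024≡11.
1071 = 1 + 2 + 4 + 8 + 32 + 1024, so 11^1071 ≡ 11·7·11·7·7·11 ≡ 1 (mod 19).

1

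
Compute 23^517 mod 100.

3

Successive squares of 23 mod 100: 23^1≡23, 23^2≡29, 23^4≡41, 23^8≡81, 23^16≡61, 23^32≡21, 23^64≡41, 23^128≡81, 23^256≡61, 23^512≡21.
Since 517 = 1 + 4 + 512 in binary, 23^517 ≡ 23·41·21 ≡ 3 (mod 100).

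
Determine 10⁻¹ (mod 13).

4

13 = 1·10 + 3
10 = 3·3 + 1
3 = 3·1 + 0
Back-substituting gives 10·4 ≡ 1 (mod 13).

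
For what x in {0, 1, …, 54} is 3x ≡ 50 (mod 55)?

35

3⁻¹ ≡ 37 (mod 55) because 3·37 = 111 = 2·55 + 1.
So x ≡ 37·50 = 1850 ≡ 35 (mod 55).
Check: 3·35 = 105 = 1·55 + 50.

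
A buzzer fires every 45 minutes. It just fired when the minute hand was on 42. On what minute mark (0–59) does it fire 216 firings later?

216·45 = 9720.
9720 − 162·60 = 0, so 9720 ≡ 0 (mod 60).
(42 + 0) mod 60 = 42.

42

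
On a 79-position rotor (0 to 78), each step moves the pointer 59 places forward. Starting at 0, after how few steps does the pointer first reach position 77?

8

The inverse of 59 mod 79 is 75 (since 59·75 = 4425 ≡ 1).
Multiplying both sides by 75: x ≡ 75·77 = 5775 ≡ 8 (mod 79).
Check: 59·8 = 472 = 5·79 + 77.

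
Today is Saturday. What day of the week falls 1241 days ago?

1241 = 177·7 + 2, so 1241 mod 7 = 2.
Saturday − 2 days → Thursday.

Thursday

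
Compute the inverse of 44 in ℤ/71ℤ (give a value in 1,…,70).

71 = 1·44 + 27
44 = 1·27 + 17
27 = 1·17 + 10
17 = 1·10 + 7
10 = 1·7 + 3
7 = 2·3 + 1
3 = 3·1 + 0
Back-substituting gives 44·21 ≡ 1 (mod 71).

21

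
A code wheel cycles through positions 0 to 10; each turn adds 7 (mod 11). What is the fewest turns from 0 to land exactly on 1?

8

7·8 = 56 = 5·11 + 1, so 7⁻¹ ≡ 8 (mod 11).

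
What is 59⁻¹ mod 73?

26

73 = 1·59 + 14
59 = 4·14 + 3
14 = 4·3 + 2
3 = 1·2 + 1
2 = 2·1 + 0
Back-substituting gives 59·26 ≡ 1 (mod 73).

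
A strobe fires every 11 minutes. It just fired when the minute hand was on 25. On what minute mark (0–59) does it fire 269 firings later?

44

269·11 = 2959.
2959 − 49·60 = 19, so 2959 ≡ 19 (mod 60).
(25 + 19) mod 60 = 44.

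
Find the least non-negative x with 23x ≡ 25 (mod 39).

35

23⁻¹ ≡ 17 (mod 39) because 23·17 = 391 = 10·39 + 1.
So x ≡ 17·25 = 425 ≡ 35 (mod 39).
Check: 23·35 = 805 = 20·39 + 25.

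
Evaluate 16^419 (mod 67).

56

By repeated squaring mod 67: 16^1≡16, 16^2≡55, 16^4≡10, 16^8≡33, 16^16≡17, 16^32≡21, 16^64≡39, 16^128≡47, 16^256≡65.
419 = 1 + 2 + 32 + 128 + 256, so 16^419 ≡ 16·55·21·47·65 ≡ 56 (mod 67).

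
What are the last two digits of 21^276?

21

Successive squares of 21 mod 100: 21^1≡21, 21^2≡41, 21^4≡81, 21^8≡61, 21^16≡21, 21^32≡41, 21^64≡81, 21^128≡61, 21^256≡21.
Since 276 = 4 + 16 + 256 in binary, 21^276 ≡ 81·21·21 ≡ 21 (mod 100).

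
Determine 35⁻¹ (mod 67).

67 = 1·35 + 32
35 = 1·32 + 3
32 = 10·3 + 2
3 = 1·2 + 1
2 = 2·1 + 0
Back-substituting gives 35·23 ≡ 1 (mod 67).

23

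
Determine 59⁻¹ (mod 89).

86

59·86 = 5074 = 57·89 + 1, so 59⁻¹ ≡ 86 (mod 89).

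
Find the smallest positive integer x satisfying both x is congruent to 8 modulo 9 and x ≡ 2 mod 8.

x ≡ 2 (mod 8) gives x ∈ {2, 10, 18, 26}.
The first of these with x mod 9 = 8 is 26.

26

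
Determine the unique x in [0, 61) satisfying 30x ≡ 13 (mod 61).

35

30⁻¹ ≡ 59 (mod 61) because 30·59 = 1770 = 29·61 + 1.
Multiplying both sides by 59: x ≡ 59·13 = 767 ≡ 35 (mod 61).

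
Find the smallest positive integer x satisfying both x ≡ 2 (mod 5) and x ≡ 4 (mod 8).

12

x ≡ 2 (mod 5) gives x ∈ {2, 7, 12}.
The first of these with x mod 8 = 4 is 12.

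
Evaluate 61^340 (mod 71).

45

Square-and-reduce mod 71: 61^1≡61, 61^2≡29, 61^4≡60, 61^8≡50, 61^16≡15, 61^32≡12, 61^64≡2, 61^128≡4, 61^256≡16.
Since 340 = 4 + 16 + 64 + 256 in binary, 61^340 ≡ 60·15·2·16 ≡ 45 (mod 71).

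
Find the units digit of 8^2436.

6

Powers of 8 mod 10 repeat with period 4: 8, 4, 2, 6.
2436 mod 4 = 0, so the last digit matches 8^4 = 6.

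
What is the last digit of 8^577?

Powers of 8 mod 10 repeat with period 4: 8, 4, 2, 6.
577 leaves remainder 1 on division by 4, so 8^577 ends in 8.

8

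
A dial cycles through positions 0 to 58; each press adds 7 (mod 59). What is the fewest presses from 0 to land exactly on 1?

17

59 = 8·7 + 3
7 = 2·3 + 1
3 = 3·1 + 0
Back-substituting gives 7·17 ≡ 1 (mod 59).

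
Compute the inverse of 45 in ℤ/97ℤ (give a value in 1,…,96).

97 = 2·45 + 7
45 = 6·7 + 3
7 = 2·3 + 1
3 = 3·1 + 0
Back-substituting gives 45·69 ≡ 1 (mod 97).

69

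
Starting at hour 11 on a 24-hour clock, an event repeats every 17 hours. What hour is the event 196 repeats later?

7

196·17 = 3332.
3332 mod 24 = 20 (since 138·24 = 3312).
(11 + 20) mod 24 = 7.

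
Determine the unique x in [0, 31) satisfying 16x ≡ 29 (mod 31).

27

16⁻¹ ≡ 2 (mod 31) because 16·2 = 32 = 1·31 + 1.
Multiplying both sides by 2: x ≡ 2·29 = 58 ≡ 27 (mod 31).
Check: 16·27 = 432 = 13·31 + 29.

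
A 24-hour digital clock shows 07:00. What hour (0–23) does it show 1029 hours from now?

4

1029 = 42·24 + 21, so 1029 mod 24 = 21.
(7 + 21) mod 24 = 4.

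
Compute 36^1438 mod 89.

25

Square-and-reduce mod 89: 36^1≡36, 36^2≡50, 36^4≡8, 36^8≡64, 36^16≡2, 36^32≡4, 36^64≡16, 36^128≡78, 36^256≡32, 36^512≡45, 36^1024≡67.
Since 1438 = 2 + 4 + 8 + 16 + 128 + 256 + 1024 in binary, 36^1438 ≡ 50·8·64·2·78·32·67 ≡ 25 (mod 89).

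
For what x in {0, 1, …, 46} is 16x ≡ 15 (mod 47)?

The inverse of 16 mod 47 is 3 (since 16·3 = 48 ≡ 1).
So x ≡ 3·15 = 45 ≡ 45 (mod 47).

45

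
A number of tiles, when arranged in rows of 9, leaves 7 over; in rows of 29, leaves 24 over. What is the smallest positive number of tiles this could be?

Since 29·5 ≡ 1 (mod 9), take x = 24 + 29·((7−24)·5 mod 9) = 24 + 29·5 = 169.
Check: 169 mod 9 = 7, 169 mod 29 = 24.

169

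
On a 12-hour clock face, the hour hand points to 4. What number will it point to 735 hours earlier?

Dividing 735 by 12 gives quotient 61 and remainder 3.
4 − 3 → 1 on a 12-hour dial.

1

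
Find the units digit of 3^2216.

1

The units digit of 3^n cycles with period 4: 3, 9, 7, 1, …
2216 mod 4 = 0, so the last digit matches 3^4 = 1.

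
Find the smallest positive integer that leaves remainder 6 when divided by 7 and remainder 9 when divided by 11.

x ≡ 6 (mod 7) gives x ∈ {6, 13, 20}.
The first of these with x mod 11 = 9 is 20.

20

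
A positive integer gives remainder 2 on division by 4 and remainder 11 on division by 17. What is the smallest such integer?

62

x ≡ 2 (mod 4) gives x ∈ {2, 6, 10, 14, 18, 22, 26, 30, …}.
The first of these with x mod 17 = 11 is 62.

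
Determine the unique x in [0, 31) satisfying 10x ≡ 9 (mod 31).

4

The inverse of 10 mod 31 is 28 (since 10·28 = 280 ≡ 1).
Multiplying both sides by 28: x ≡ 28·9 = 252 ≡ 4 (mod 31).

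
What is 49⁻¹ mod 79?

50

49·50 = 2450 = 31·79 + 1, so 49⁻¹ ≡ 50 (mod 79).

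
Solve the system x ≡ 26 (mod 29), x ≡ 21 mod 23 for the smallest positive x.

113

Since 23·24 ≡ 1 (mod 29), take x = 21 + 23·((26−21)·24 mod 29) = 21 + 23·4 = 113.
Check: 113 mod 29 = 26, 113 mod 23 = 21.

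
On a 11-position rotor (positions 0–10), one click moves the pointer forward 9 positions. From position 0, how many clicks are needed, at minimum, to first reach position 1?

5

11 = 1·9 + 2
9 = 4·2 + 1
2 = 2·1 + 0
Back-substituting gives 9·5 ≡ 1 (mod 11).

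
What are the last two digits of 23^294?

Successive squares of 23 mod 100: 23^1≡23, 23^2≡29, 23^4≡41, 23^8≡81, 23^16≡61, 23^32≡21, 23^64≡41, 23^128≡81, 23^256≡61.
Since 294 = 2 + 4 + 32 + 256 in binary, 23^294 ≡ 29·41·21·61 ≡ 9 (mod 100).

09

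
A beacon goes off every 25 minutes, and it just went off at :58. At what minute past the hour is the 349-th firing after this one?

349·25 = 8725.
8725 mod 60 = 25 (since 145·60 = 8700).
(58 + 25) mod 60 = 23.

23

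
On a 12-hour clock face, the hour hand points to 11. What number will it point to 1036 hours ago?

7

1036 mod 12 = 4 (since 86·12 = 1032).
11 − 4 → 7 on a 12-hour dial.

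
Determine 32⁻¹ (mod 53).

5

53 = 1·32 + 21
32 = 1·21 + 11
21 = 1·11 + 10
11 = 1·10 + 1
10 = 10·1 + 0
Back-substituting gives 32·5 ≡ 1 (mod 53).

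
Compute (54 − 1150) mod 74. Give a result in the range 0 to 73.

14

1150 mod 74 = 40 (since 15·74 = 1110).
(54 − 40) mod 74 = 14.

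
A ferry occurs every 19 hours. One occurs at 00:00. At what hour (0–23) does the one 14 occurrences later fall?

2

14·19 = 266.
266 mod 24 = 2 (since 11·24 = 264).
(0 + 2) mod 24 = 2.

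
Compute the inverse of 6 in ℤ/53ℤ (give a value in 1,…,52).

6·9 = 54 = 1·53 + 1, so 6⁻¹ ≡ 9 (mod 53).

9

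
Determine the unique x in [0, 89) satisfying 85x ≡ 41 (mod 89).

The inverse of 85 mod 89 is 22 (since 85·22 = 1870 ≡ 1).
So x ≡ 22·41 = 902 ≡ 12 (mod 89).
Check: 85·12 = 1020 = 11·89 + 41.

12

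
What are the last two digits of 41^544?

61

Successive squares of 41 mod 100: 41^1≡41, 41^2≡81, 41^4≡61, 41^8≡21, 41^16≡41, 41^32≡81, 41^64≡61, 41^128≡21, 41^256≡41, 41^512≡81.
544 = 32 + 512, so 41^544 ≡ 81·81 ≡ 61 (mod 100).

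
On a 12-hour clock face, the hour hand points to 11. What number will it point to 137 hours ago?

137 = 11·12 + 5, so 137 mod 12 = 5.
11 − 5 → 6 on a 12-hour dial.

6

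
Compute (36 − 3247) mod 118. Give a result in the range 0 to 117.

93

3247 mod 118 = 61 (since 27·118 = 3186).
(36 − 61) mod 118 = 93.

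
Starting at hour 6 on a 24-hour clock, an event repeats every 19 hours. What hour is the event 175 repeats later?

19

175·19 = 3325.
Dividing 3325 by 24 gives quotient 138 and remainder 13.
(6 + 13) mod 24 = 19.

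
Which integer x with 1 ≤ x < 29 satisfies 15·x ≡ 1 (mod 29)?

29 = 1·15 + 14
15 = 1·14 + 1
14 = 14·1 + 0
Back-substituting gives 15·2 ≡ 1 (mod 29).

2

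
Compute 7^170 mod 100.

By repeated squaring mod 100: 7^1≡7, 7^2≡49, 7^4≡1, 7^8≡1, 7^16≡1, 7^32≡1, 7^64≡1, 7^128≡1.
Since 170 = 2 + 8 + 32 + 128 in binary, 7^170 ≡ 49·1·1·1 ≡ 49 (mod 100).

49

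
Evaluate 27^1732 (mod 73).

1

Successive squares of 27 mod 73: 27^1≡27, 27^2≡72, 27^4≡1, 27^8≡1, 27^16≡1, 27^32≡1, 27^64≡1, 27^128≡1, 27^256≡1, 27^512≡1, 27^1024≡1.
1732 = 4 + 64 + 128 + 512 + 1024, so 27^1732 ≡ 1·1·1·1·1 ≡ 1 (mod 73).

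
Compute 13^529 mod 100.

73

Square-and-reduce mod 100: 13^1≡13, 13^2≡69, 13^4≡61, 13^8≡21, 13^16≡41, 13^32≡81, 13^64≡61, 13^128≡21, 13^256≡41, 13^512≡81.
529 = 1 + 16 + 512, so 13^529 ≡ 13·41·81 ≡ 73 (mod 100).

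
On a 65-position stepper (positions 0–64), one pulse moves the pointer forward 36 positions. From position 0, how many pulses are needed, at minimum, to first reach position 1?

36·56 = 2016 = 31·65 + 1, so 36⁻¹ ≡ 56 (mod 65).

56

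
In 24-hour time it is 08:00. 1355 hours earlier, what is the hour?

21

1355 mod 24 = 11 (since 56·24 = 1344).
(8 − 11) mod 24 = 21.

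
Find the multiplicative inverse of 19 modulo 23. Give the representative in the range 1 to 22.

17

19·17 = 323 = 14·23 + 1, so 19⁻¹ ≡ 17 (mod 23).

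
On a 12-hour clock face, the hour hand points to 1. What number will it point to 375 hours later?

4

Dividing 375 by 12 gives quotient 31 and remainder 3.
1 + 3 → 4 on a 12-hour dial.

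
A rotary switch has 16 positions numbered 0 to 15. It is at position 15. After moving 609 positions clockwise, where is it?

609 mod 16 = 1 (since 38·16 = 608).
(15 + 1) mod 16 = 0.

0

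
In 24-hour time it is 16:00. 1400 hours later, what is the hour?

0

1400 = 58·24 + 8, so 1400 mod 24 = 8.
(16 + 8) mod 24 = 0.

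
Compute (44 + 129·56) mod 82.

129·56 = 7224.
7224 = 88·82 + 8, so 7224 mod 82 = 8.
(44 + 8) mod 82 = 52.

52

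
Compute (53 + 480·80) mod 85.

33

480·80 = 38400.
Dividing 38400 by 85 gives quotient 451 and remainder 65.
(53 + 65) mod 85 = 33.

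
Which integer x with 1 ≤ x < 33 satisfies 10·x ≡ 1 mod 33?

10

33 = 3·10 + 3
10 = 3·3 + 1
3 = 3·1 + 0
Back-substituting gives 10·10 ≡ 1 (mod 33).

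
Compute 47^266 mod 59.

Successive squares of 47 mod 59: 47^1≡47, 47^2≡26, 47^4≡27, 47^8≡21, 47^16≡28, 47^32≡17, 47^64≡53, 47^128≡36, 47^256≡57.
266 = 2 + 8 + 256, so 47^266 ≡ 26·21·57 ≡ 29 (mod 59).

29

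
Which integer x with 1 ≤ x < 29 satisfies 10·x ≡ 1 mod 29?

3

29 = 2·10 + 9
10 = 1·9 + 1
9 = 9·1 + 0
Back-substituting gives 10·3 ≡ 1 (mod 29).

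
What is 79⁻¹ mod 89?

79·80 = 6320 = 71·89 + 1, so 79⁻¹ ≡ 80 (mod 89).

80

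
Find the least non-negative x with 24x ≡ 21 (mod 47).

24⁻¹ ≡ 2 (mod 47) because 24·2 = 48 = 1·47 + 1.
Multiplying both sides by 2: x ≡ 2·21 = 42 ≡ 42 (mod 47).

42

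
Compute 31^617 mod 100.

11

Square-and-reduce mod 100: 31^1≡31, 31^2≡61, 31^4≡21, 31^8≡41, 31^16≡81, 31^32≡61, 31^64≡21, 31^128≡41, 31^256≡81, 31^512≡61.
Since 617 = 1 + 8 + 32 + 64 + 512 in binary, 31^617 ≡ 31·41·61·21·61 ≡ 11 (mod 100).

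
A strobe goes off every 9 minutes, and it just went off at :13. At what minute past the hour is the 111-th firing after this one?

111·9 = 999.
999 = 16·60 + 39, so 999 mod 60 = 39.
(13 + 39) mod 60 = 52.

52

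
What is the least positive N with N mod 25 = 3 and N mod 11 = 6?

28

x ≡ 6 (mod 11) gives x ∈ {6, 17, 28}.
The first of these with x mod 25 = 3 is 28.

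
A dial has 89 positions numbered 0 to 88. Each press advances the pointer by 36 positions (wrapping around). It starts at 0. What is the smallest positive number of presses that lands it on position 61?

The inverse of 36 mod 89 is 47 (since 36·47 = 1692 ≡ 1).
Multiplying both sides by 47: x ≡ 47·61 = 2867 ≡ 19 (mod 89).

19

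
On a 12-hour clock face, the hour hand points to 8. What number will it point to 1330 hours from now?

1330 = 110·12 + 10, so 1330 mod 12 = 10.
8 + 10 → 6 on a 12-hour dial.

6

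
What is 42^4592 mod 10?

The units digit of 42^n cycles with period 4: 2, 4, 8, 6, …
4592 leaves remainder 0 on division by 4, so 42^4592 ends in 6.

6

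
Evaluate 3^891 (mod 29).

8

Successive squares of 3 mod 29: 3^1≡3, 3^2≡9, 3^4≡23, 3^8≡7, 3^16≡20, 3^32≡23, 3^64≡7, 3^128≡20, 3^256≡23, 3^512≡7.
Since 891 = 1 + 2 + 8 + 16 + 32 + 64 + 256 + 512 in binary, 3^891 ≡ 3·9·7·20·23·7·23·7 ≡ 8 (mod 29).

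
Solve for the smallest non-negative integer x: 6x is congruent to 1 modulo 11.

The inverse of 6 mod 11 is 2 (since 6·2 = 12 ≡ 1).
Multiplying both sides by 2: x ≡ 2·1 = 2 ≡ 2 (mod 11).
Check: 6·2 = 12 = 1·11 + 1.

2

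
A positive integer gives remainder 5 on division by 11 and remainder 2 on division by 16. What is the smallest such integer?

x ≡ 5 (mod 11) gives x ∈ {5, 16, 27, 38, 49, 60, 71, 82}.
The first of these with x mod 16 = 2 is 82.

82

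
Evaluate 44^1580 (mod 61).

13

By repeated squaring mod 61: 44^1≡44, 44^2≡45, 44^4≡12, 44^8≡22, 44^16≡57, 44^32≡16, 44^64≡12, 44^128≡22, 44^256≡57, 44^512≡16, 44^1024≡12.
Since 1580 = 4 + 8 + 32 + 512 + 1024 in binary, 44^1580 ≡ 12·22·16·16·12 ≡ 13 (mod 61).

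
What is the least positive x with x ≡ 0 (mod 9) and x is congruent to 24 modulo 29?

198

x ≡ 0 (mod 9) gives x ∈ {0, 9, 18, 27, 36, 45, 54, 63, …}.
The first of these with x mod 29 = 24 is 198.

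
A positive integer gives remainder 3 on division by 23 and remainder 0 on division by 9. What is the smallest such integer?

72

Since 9·18 ≡ 1 (mod 23), take x = 0 + 9·((3−0)·18 mod 23) = 0 + 9·8 = 72.
Check: 72 mod 23 = 3, 72 mod 9 = 0.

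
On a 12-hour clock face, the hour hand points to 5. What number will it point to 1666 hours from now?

Dividing 1666 by 12 gives quotient 138 and remainder 10.
5 + 10 → 3 on a 12-hour dial.

3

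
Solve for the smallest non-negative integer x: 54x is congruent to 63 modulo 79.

67

54⁻¹ ≡ 60 (mod 79) because 54·60 = 3240 = 41·79 + 1.
So x ≡ 60·63 = 3780 ≡ 67 (mod 79).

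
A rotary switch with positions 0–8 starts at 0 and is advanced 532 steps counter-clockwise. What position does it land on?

532 − 59·9 = 1, so 532 ≡ 1 (mod 9).
(0 − 1) mod 9 = 8.

8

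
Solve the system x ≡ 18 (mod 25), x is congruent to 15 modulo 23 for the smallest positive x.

268

x ≡ 15 (mod 23) gives x ∈ {15, 38, 61, 84, 107, 130, 153, 176, …}.
The first of these with x mod 25 = 18 is 268.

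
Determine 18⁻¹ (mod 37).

35

37 = 2·18 + 1
18 = 18·1 + 0
Back-substituting gives 18·35 ≡ 1 (mod 37).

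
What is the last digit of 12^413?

2

Last digits of 2^n: 2, 4, 8, 6 (period 4).
413 mod 4 = 1, so the last digit matches 2^1 = 2.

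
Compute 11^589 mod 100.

By repeated squaring mod 100: 11^1≡11, 11^2≡21, 11^4≡41, 11^8≡81, 11^16≡61, 11^32≡21, 11^64≡41, 11^128≡81, 11^256≡61, 11^512≡21.
589 = 1 + 4 + 8 + 64 + 512, so 11^589 ≡ 11·41·81·41·21 ≡ 91 (mod 100).

91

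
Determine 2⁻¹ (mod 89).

45

2·45 = 90 = 1·89 + 1, so 2⁻¹ ≡ 45 (mod 89).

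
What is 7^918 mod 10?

9

The units digit of 7^n cycles with period 4: 7, 9, 3, 1, …
918 leaves remainder 2 on division by 4, so 7^918 ends in 9.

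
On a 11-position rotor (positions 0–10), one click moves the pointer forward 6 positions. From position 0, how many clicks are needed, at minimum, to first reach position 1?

2

6·2 = 12 = 1·11 + 1, so 6⁻¹ ≡ 2 (mod 11).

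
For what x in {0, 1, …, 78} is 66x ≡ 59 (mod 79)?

66⁻¹ ≡ 6 (mod 79) because 66·6 = 396 = 5·79 + 1.
So x ≡ 6·59 = 354 ≡ 38 (mod 79).

38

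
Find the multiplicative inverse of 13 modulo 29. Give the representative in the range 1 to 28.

9

29 = 2·13 + 3
13 = 4·3 + 1
3 = 3·1 + 0
Back-substituting gives 13·9 ≡ 1 (mod 29).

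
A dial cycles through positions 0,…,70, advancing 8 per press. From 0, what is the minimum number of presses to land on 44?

The inverse of 8 mod 71 is 9 (since 8·9 = 72 ≡ 1).
Multiplying both sides by 9: x ≡ 9·44 = 396 ≡ 41 (mod 71).
Check: 8·41 = 328 = 4·71 + 44.

41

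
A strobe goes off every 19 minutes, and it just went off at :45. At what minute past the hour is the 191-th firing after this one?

191·19 = 3629.
3629 = 60·60 + 29, so 3629 mod 60 = 29.
(45 + 29) mod 60 = 14.

14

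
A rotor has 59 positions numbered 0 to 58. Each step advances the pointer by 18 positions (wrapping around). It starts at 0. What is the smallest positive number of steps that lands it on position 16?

The inverse of 18 mod 59 is 23 (since 18·23 = 414 ≡ 1).
Multiplying both sides by 23: x ≡ 23·16 = 368 ≡ 14 (mod 59).

14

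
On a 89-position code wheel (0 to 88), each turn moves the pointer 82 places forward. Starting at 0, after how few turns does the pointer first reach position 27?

47

The inverse of 82 mod 89 is 38 (since 82·38 = 3116 ≡ 1).
Multiplying both sides by 38: x ≡ 38·27 = 1026 ≡ 47 (mod 89).
Check: 82·47 = 3854 = 43·89 + 27.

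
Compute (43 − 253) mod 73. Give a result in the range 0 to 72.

253 = 3·73 + 34, so 253 mod 73 = 34.
(43 − 34) mod 73 = 9.

9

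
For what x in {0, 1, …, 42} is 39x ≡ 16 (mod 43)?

39⁻¹ ≡ 32 (mod 43) because 39·32 = 1248 = 29·43 + 1.
So x ≡ 32·16 = 512 ≡ 39 (mod 43).

39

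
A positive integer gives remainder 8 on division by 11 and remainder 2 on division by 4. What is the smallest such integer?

x ≡ 2 (mod 4) gives x ∈ {2, 6, 10, 14, 18, 22, 26, 30}.
The first of these with x mod 11 = 8 is 30.

30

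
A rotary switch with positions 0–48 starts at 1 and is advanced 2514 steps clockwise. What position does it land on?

16

2514 = 51·49 + 15, so 2514 mod 49 = 15.
(1 + 15) mod 49 = 16.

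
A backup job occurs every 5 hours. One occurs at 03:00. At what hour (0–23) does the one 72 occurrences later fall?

72·5 = 360.
360 − 15·24 = 0, so 360 ≡ 0 (mod 24).
(3 + 0) mod 24 = 3.

3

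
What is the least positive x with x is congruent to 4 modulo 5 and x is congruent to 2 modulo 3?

Since 3·2 ≡ 1 (mod 5), take x = 2 + 3·((4−2)·2 mod 5) = 2 + 3·4 = 14.
Check: 14 mod 5 = 4, 14 mod 3 = 2.

14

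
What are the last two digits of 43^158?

By repeated squaring mod 100: 43^1≡43, 43^2≡49, 43^4≡1, 43^8≡1, 43^16≡1, 43^32≡1, 43^64≡1, 43^128≡1.
Since 158 = 2 + 4 + 8 + 16 + 128 in binary, 43^158 ≡ 49·1·1·1·1 ≡ 49 (mod 100).

49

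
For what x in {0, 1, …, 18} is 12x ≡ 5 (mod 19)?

2

12⁻¹ ≡ 8 (mod 19) because 12·8 = 96 = 5·19 + 1.
Multiplying both sides by 8: x ≡ 8·5 = 40 ≡ 2 (mod 19).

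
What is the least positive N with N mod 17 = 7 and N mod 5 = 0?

x ≡ 0 (mod 5) gives x ∈ {0, 5, 10, 15, 20, 25, 30, 35, …}.
The first of these with x mod 17 = 7 is 75.

75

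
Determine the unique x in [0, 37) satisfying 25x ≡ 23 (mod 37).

The inverse of 25 mod 37 is 3 (since 25·3 = 75 ≡ 1).
So x ≡ 3·23 = 69 ≡ 32 (mod 37).

32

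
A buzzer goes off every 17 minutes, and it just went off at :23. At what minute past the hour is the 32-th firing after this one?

27

32·17 = 544.
Dividing 544 by 60 gives quotient 9 and remainder 4.
(23 + 4) mod 60 = 27.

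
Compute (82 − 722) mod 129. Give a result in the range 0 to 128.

722 − 5·129 = 77, so 722 ≡ 77 (mod 129).
(82 − 77) mod 129 = 5.

5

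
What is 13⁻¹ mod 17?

13·4 = 52 = 3·17 + 1, so 13⁻¹ ≡ 4 (mod 17).

4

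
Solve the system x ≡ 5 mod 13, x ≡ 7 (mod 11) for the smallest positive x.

x ≡ 7 (mod 11) gives x ∈ {7, 18}.
The first of these with x mod 13 = 5 is 18.

18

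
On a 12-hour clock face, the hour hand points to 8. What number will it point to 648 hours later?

648 mod 12 = 0 (since 54·12 = 648).
8 + 0 → 8 on a 12-hour dial.

8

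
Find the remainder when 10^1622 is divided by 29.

9

By repeated squaring mod 29: 10^1≡10, 10^2≡13, 10^4≡24, 10^8≡25, 10^16≡16, 10^32≡24, 10^64≡25, 10^128≡16, 10^256≡24, 10^512≡25, 10^1024≡16.
1622 = 2 + 4 + 16 + 64 + 512 + 1024, so 10^1622 ≡ 13·24·16·25·25·16 ≡ 9 (mod 29).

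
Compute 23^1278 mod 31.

By repeated squaring mod 31: 23^1≡23, 23^2≡2, 23^4≡4, 23^8≡16, 23^16≡8, 23^32≡2, 23^64≡4, 23^128≡16, 23^256≡8, 23^512≡2, 23^1024≡4.
Since 1278 = 2 + 4 + 8 + 16 + 32 + 64 + 128 + 1024 in binary, 23^1278 ≡ 2·4·16·8·2·4·16·4 ≡ 16 (mod 31).

16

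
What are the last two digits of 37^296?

41

Successive squares of 37 mod 100: 37^1≡37, 37^2≡69, 37^4≡61, 37^8≡21, 37^16≡41, 37^32≡81, 37^64≡61, 37^128≡21, 37^256≡41.
Since 296 = 8 + 32 + 256 in binary, 37^296 ≡ 21·81·41 ≡ 41 (mod 100).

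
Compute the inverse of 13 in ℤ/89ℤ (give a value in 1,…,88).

89 = 6·13 + 11
13 = 1·11 + 2
11 = 5·2 + 1
2 = 2·1 + 0
Back-substituting gives 13·48 ≡ 1 (mod 89).

48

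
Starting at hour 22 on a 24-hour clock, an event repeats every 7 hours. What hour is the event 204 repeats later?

204·7 = 1428.
1428 − 59·24 = 12, so 1428 ≡ 12 (mod 24).
(22 + 12) mod 24 = 10.

10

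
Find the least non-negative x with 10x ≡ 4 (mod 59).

The inverse of 10 mod 59 is 6 (since 10·6 = 60 ≡ 1).
So x ≡ 6·4 = 24 ≡ 24 (mod 59).
Check: 10·24 = 240 = 4·59 + 4.

24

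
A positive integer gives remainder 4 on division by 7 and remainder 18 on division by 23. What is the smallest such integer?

18

x ≡ 4 (mod 7) gives x ∈ {4, 11, 18}.
The first of these with x mod 23 = 18 is 18.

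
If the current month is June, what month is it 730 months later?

730 = 60·12 + 10, so 730 mod 12 = 10.
June + 10 months → April.

April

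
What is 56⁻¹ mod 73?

30

56·30 = 1680 = 23·73 + 1, so 56⁻¹ ≡ 30 (mod 73).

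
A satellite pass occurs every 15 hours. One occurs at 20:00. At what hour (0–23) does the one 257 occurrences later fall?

257·15 = 3855.
3855 mod 24 = 15 (since 160·24 = 3840).
(20 + 15) mod 24 = 11.

11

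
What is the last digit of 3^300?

The units digit of 3^n cycles with period 4: 3, 9, 7, 1, …
300 leaves remainder 0 on division by 4, so 3^300 ends in 1.

1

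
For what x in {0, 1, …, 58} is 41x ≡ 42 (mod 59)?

The inverse of 41 mod 59 is 36 (since 41·36 = 1476 ≡ 1).
Multiplying both sides by 36: x ≡ 36·42 = 1512 ≡ 37 (mod 59).
Check: 41·37 = 1517 = 25·59 + 42.

37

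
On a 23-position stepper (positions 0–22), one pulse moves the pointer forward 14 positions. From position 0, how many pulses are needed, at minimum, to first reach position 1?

23 = 1·14 + 9
14 = 1·9 + 5
9 = 1·5 + 4
5 = 1·4 + 1
4 = 4·1 + 0
Back-substituting gives 14·5 ≡ 1 (mod 23).

5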